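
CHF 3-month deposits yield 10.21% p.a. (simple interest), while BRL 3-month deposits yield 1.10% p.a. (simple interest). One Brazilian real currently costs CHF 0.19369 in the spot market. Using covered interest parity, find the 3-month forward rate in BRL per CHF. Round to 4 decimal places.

T = 3/12 years.
CHF growth factor: 1 + 0.1021×3/12 = 1.025525.
Growth of 1 BRL over T: 1 + 0.0110×3/12 = 1.002750.
Forward (CHF per BRL) = 0.19369 × 1.025525 / 1.002750 = 0.1980892.
Quoted the other way: 1/0.1980892 = 5.0482 BRL per CHF.

5.0482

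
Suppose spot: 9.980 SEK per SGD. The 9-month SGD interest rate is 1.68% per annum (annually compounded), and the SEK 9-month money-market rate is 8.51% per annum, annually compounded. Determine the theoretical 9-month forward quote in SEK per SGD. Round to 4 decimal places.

10.4787

T = 9/12 years.
SEK accumulates by (1 + 0.0851)^(9/12) = 1.06316904.
SGD growth factor: (1 + 0.0168)^(9/12) = 1.01257372.
Forward (SEK per SGD) = 9.98 × 1.06316904 / 1.01257372 = 10.478671.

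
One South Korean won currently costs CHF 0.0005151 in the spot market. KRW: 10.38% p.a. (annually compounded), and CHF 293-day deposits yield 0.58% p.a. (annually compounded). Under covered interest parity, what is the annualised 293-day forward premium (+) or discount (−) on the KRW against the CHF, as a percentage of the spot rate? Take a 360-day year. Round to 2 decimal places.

-8.95%

T = 293/360 years.
F = S · g_CHF/g_KRW = 0.0005151 × 1.004718/1.0836974 = 0.0004775597.
(F − S)/S ÷ T = (0.0004775597 − 0.0005151)/0.0005151/(293/360) = -0.089545 → -8.95%.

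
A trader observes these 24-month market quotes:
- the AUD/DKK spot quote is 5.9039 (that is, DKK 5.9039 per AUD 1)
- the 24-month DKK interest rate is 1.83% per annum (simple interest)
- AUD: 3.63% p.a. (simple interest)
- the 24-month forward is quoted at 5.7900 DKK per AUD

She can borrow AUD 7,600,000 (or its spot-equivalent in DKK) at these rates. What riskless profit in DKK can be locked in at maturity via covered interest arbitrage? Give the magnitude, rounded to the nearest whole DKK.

T = 2 years.
Keep in AUD, deliver into the forward: 7,600,000·1.072600·5.7900 = DKK 47,198,690.40.
Swap to DKK now, deposit: 7,600,000·5.9039·1.036600 = DKK 46,511,868.82.
The quoted forward overvalues AUD, so borrow DKK, buy AUD at spot, deposit the AUD at 3.63%, and sell the proceeds forward at 5.7900.
Profit = 47,198,690.40 − 46,511,868.82 = DKK 686,822.

DKK 686,822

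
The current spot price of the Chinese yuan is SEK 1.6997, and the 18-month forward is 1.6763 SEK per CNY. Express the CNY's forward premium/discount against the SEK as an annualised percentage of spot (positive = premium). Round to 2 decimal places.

-0.92%

T = 18/12 years.
Period premium: (1.6763 − 1.6997)/1.6997 = -0.0137671.
Per annum: -0.0137671 / (18/12) = -0.009178 = -0.92%.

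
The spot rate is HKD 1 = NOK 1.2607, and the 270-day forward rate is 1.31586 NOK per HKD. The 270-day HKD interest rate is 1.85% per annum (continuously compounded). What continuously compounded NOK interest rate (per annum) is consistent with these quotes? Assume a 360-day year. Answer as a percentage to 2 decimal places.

7.56%

T = 270/360 years.
By CIP, F/S equals the NOK-to-HKD growth ratio: 1.31586/1.2607 = 1.0437535.
The HKD side grows by e^(0.0185×270/360) = 1.0139717.
Hence g_NOK = 1.0583365.
Take logs: ln 1.0583365 / (270/360) = 0.075598, so 7.56%.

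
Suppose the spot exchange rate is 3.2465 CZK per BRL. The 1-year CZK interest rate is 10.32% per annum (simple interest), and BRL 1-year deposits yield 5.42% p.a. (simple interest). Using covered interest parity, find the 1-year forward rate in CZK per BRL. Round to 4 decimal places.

3.3974

T = 1 year.
CZK growth factor: 1 + 0.1032×1 = 1.103200.
BRL growth factor: 1 + 0.0542×1 = 1.054200.
So F = 3.2465 × 1.103200 / 1.054200 = 3.397400 (CZK/BRL).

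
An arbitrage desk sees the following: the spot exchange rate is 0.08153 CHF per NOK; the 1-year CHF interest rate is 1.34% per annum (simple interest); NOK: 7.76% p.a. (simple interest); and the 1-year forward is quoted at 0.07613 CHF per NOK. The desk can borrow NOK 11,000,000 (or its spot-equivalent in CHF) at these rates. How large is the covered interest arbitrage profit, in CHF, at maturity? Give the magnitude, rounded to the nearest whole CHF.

CHF 6,433

T = 1 year.
Invest the NOK and cover forward: 11,000,000 × 1.077600 × 0.07613 = CHF 902,414.57.
Convert at spot and invest in CHF: 11,000,000 × 0.08153 × 1.013400 = CHF 908,847.52.
The quoted forward undervalues NOK, so borrow NOK, convert to CHF at spot, deposit the CHF at 1.34%, and buy NOK forward at 0.07613 to cover the loan.
The gap between the two covered legs is CHF 6,433.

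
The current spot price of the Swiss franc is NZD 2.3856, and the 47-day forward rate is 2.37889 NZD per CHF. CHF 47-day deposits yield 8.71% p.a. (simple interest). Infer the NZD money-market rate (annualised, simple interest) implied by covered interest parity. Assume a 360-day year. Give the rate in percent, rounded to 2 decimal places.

6.53%

T = 47/360 years.
CIP gives F = S · g_NZD/g_CHF, so g_NZD/g_CHF = 2.37889/2.3856 = 0.9971873.
The CHF side grows by 1 + 0.0871×47/360 = 1.0113714.
Hence g_NZD = 1.0085267.
(1.0085267 − 1)/T = 0.065311, i.e. 6.53%.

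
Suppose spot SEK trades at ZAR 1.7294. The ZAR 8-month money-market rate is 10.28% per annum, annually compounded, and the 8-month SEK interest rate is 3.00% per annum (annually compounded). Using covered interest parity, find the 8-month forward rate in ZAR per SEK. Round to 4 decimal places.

T = 8/12 years.
ZAR growth factor: (1 + 0.1028)^(8/12) = 1.0674098.
Growth of 1 SEK over T: (1 + 0.0300)^(8/12) = 1.0199013.
CIP: F = S · (grow ZAR)/(grow SEK) = 1.7294 × 1.0674098/1.0199013 = 1.809958 ZAR per SEK.

1.8100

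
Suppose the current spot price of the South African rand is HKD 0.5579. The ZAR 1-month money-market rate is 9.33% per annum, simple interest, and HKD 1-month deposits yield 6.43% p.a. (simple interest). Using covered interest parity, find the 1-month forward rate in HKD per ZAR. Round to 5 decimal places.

T = 1/12 years.
HKD growth factor: 1 + 0.0643×1/12 = 1.0053583.
ZAR accumulates by 1 + 0.0933×1/12 = 1.007775.
So F = 0.5579 × 1.0053583 / 1.007775 = 0.5565621 (HKD/ZAR).

0.55656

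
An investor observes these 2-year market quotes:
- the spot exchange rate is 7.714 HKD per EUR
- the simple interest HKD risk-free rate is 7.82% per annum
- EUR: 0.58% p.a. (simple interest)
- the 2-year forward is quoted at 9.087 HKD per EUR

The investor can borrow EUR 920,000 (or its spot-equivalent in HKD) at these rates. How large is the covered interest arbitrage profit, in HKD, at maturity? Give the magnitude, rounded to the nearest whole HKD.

T = 2 years.
Keep in EUR, deliver into the forward: 920,000·1.011600·9.087 = HKD 8,457,016.46.
Swap to HKD now, deposit: 920,000·7.714·1.156400 = HKD 8,206,832.03.
The quoted forward overvalues EUR, so borrow HKD, buy EUR at spot, deposit the EUR at 0.58%, and sell the proceeds forward at 9.087.
The gap between the two covered legs is HKD 250,184.

HKD 250,184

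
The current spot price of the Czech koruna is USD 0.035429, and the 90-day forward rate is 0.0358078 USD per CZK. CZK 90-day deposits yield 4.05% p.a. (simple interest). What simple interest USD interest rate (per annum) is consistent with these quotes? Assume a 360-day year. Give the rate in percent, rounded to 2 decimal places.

T = 90/360 years.
By CIP, F/S equals the USD-to-CZK growth ratio: 0.0358078/0.035429 = 1.0106918.
CZK growth factor: 1 + 0.0405×90/360 = 1.010125.
So the USD growth factor = 1.0209251.
r = (1.0209251 − 1)/(90/360) = 0.083700 → 8.37%.

8.37%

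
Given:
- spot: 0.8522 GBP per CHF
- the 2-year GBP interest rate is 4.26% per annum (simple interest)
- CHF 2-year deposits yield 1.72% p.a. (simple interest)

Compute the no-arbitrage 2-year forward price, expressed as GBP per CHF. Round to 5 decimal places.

T = 2 years.
Growth of 1 GBP over T: 1 + 0.0426×2 = 1.085200.
CHF accumulates by 1 + 0.0172×2 = 1.034400.
Forward (GBP per CHF) = 0.8522 × 1.085200 / 1.034400 = 0.8940520.

0.89405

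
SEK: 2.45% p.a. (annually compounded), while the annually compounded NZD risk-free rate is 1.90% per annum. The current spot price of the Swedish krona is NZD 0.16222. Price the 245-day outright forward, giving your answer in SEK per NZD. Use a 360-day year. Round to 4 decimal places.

T = 245/360 years.
Growth of 1 NZD over T: (1 + 0.0190)^(245/360) = 1.0128916.
Growth of 1 SEK over T: (1 + 0.0245)^(245/360) = 1.0166091.
So F = 0.16222 × 1.0128916 / 1.0166091 = 0.1616268 (NZD/SEK).
Quoted the other way: 1/0.1616268 = 6.1871 SEK per NZD.

6.1871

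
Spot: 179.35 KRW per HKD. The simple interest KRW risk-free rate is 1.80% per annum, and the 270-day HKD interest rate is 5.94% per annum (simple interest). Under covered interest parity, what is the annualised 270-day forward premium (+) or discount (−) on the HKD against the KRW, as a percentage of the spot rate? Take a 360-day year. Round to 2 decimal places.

-3.96%

T = 270/360 years.
No-arbitrage forward: 179.35 × 1.013500 / 1.044550 = 174.01869 KRW/HKD.
Annualised premium = (F − S)/S × (1/T) = (174.01869 − 179.35)/179.35 ÷ (270/360) = -3.96%.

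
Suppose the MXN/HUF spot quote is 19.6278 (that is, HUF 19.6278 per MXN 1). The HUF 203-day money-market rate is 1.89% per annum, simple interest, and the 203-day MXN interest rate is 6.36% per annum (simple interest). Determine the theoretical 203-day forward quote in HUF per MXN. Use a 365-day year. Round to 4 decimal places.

T = 203/365 years.
Growth of 1 HUF over T: 1 + 0.0189×203/365 = 1.01051151.
Growth of 1 MXN over T: 1 + 0.0636×203/365 = 1.03537205.
So F = 19.6278 × 1.01051151 / 1.03537205 = 19.156513 (HUF/MXN).

19.1565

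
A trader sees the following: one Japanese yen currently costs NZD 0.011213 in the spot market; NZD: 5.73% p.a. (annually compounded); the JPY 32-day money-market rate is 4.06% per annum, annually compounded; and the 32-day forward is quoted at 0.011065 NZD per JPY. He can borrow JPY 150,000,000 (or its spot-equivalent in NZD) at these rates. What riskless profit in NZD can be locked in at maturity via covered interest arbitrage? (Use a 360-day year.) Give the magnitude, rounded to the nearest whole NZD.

T = 32/360 years.
Keep in JPY, deliver into the forward: 150,000,000·1.003543817·0.011065 = NZD 1,665,631.85.
Swap to NZD now, deposit: 150,000,000·0.011213·1.00496504 = NZD 1,690,300.95.
The quoted forward undervalues JPY, so borrow JPY, convert to NZD at spot, deposit the NZD at 5.73%, and buy JPY forward at 0.011065 to cover the loan.
Arbitrage profit = |1,665,631.85 − 1,690,300.95| = NZD 24,669.

NZD 24,669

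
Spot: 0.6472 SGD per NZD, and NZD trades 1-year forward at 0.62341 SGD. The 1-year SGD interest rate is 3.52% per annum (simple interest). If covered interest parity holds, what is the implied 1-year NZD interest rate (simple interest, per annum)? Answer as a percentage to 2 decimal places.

T = 1 year.
By CIP, F/S equals the SGD-to-NZD growth ratio: 0.62341/0.6472 = 0.9632417.
The SGD side grows by 1 + 0.0352×1 = 1.035200.
That pins the NZD growth at 1.0747043.
r = (1.0747043 − 1)/1 = 0.074704 → 7.47%.

7.47%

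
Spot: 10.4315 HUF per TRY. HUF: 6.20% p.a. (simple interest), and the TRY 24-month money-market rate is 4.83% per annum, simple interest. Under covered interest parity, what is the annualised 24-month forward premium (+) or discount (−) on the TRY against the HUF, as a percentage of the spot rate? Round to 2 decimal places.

+1.25%

T = 2 years.
No-arbitrage forward: 10.4315 × 1.124000 / 1.096600 = 10.6921448 HUF/TRY.
(F − S)/S ÷ T = (10.6921448 − 10.4315)/10.4315/2 = 0.012493 → 1.25%.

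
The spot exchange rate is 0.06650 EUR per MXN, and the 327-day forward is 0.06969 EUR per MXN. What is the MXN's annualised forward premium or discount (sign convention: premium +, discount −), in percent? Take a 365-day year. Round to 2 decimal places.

+5.35%

T = 327/365 years.
MXN trades forward at +4.79699% vs spot over the period.
Annualise by dividing by T: 0.0479699 / (327/365) = 0.053544 → 5.35%.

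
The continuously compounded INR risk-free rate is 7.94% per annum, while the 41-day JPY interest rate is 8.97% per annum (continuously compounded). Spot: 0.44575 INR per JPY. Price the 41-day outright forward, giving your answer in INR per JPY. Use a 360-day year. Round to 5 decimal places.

T = 41/360 years.
INR growth factor: e^(0.0794×41/360) = 1.0090838.
JPY growth factor: e^(0.0897×41/360) = 1.0102682.
Forward (INR per JPY) = 0.44575 × 1.0090838 / 1.0102682 = 0.4452274.

0.44523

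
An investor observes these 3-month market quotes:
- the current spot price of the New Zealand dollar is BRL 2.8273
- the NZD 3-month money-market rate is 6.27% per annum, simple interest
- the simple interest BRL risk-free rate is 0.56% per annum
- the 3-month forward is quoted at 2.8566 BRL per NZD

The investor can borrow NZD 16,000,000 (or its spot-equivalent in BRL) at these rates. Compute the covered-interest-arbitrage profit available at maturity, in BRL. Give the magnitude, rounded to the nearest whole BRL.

BRL 1,121,904

T = 3/12 years.
Keep in NZD, deliver into the forward: 16,000,000·1.015675·2.8566 = BRL 46,422,035.28.
Swap to BRL now, deposit: 16,000,000·2.8273·1.001400 = BRL 45,300,131.52.
The quoted forward overvalues NZD, so borrow BRL, buy NZD at spot, deposit the NZD at 6.27%, and sell the proceeds forward at 2.8566.
Arbitrage profit = |46,422,035.28 − 45,300,131.52| = BRL 1,121,904.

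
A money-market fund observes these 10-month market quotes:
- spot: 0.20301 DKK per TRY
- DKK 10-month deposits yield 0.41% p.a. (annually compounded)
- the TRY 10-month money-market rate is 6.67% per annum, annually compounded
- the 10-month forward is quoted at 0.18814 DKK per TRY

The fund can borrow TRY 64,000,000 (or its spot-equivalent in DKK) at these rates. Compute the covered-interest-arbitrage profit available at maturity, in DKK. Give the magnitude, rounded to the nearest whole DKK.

T = 10/12 years.
Route A — deposit TRY, sell forward: 64,000,000 × 1.0552821186 × 0.18814 = DKK 12,706,609.78.
Route B — convert at spot, deposit DKK: 64,000,000 × 0.20301 × 1.0034155012 = DKK 13,037,016.38.
The quoted forward undervalues TRY, so borrow TRY, convert to DKK at spot, deposit the DKK at 0.41%, and buy TRY forward at 0.18814 to cover the loan.
The gap between the two covered legs is DKK 330,407.

DKK 330,407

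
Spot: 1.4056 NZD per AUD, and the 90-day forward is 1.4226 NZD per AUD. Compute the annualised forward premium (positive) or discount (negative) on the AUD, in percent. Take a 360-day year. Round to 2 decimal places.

T = 90/360 years.
Period premium: (1.4226 − 1.4056)/1.4056 = 0.0120945.
Annualise by dividing by T: 0.0120945 / (90/360) = 0.048378 → 4.84%.

+4.84%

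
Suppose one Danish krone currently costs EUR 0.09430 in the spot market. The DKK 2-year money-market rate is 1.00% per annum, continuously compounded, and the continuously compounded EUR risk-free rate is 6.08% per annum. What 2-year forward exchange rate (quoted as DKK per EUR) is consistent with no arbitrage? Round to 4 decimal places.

9.5800

T = 2 years.
EUR growth factor: e^(0.0608×2) = 1.1293023.
Growth of 1 DKK over T: e^(0.0100×2) = 1.0202013.
Forward (EUR per DKK) = 0.0943 × 1.1293023 / 1.0202013 = 0.1043845.
Quoted the other way: 1/0.1043845 = 9.5800 DKK per EUR.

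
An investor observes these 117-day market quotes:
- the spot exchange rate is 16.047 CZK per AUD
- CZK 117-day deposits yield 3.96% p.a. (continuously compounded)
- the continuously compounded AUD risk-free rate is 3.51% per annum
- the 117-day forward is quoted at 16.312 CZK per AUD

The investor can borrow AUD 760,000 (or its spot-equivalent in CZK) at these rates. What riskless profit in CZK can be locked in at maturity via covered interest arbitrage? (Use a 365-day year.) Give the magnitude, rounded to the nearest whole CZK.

T = 117/365 years.
Invest the AUD and cover forward: 760,000 × 1.011314766 × 16.312 = CZK 12,537,390.51.
Convert at spot and invest in CZK: 760,000 × 16.047 × 1.0127746056 = CZK 12,351,515.51.
The quoted forward overvalues AUD, so borrow CZK, buy AUD at spot, deposit the AUD at 3.51%, and sell the proceeds forward at 16.312.
Arbitrage profit = |12,537,390.51 − 12,351,515.51| = CZK 185,875.

CZK 185,875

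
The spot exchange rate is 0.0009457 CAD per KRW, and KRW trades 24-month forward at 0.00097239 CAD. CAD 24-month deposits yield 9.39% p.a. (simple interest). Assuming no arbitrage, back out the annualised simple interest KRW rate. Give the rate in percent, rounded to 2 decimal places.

7.76%

T = 2 years.
F/S = 0.00097239/0.0009457 = 1.0282225 = (growth of CAD) / (growth of KRW).
The CAD side grows by 1 + 0.0939×2 = 1.187800.
So the KRW growth factor = 1.1551974.
(1.1551974 − 1)/T = 0.077599, i.e. 7.76%.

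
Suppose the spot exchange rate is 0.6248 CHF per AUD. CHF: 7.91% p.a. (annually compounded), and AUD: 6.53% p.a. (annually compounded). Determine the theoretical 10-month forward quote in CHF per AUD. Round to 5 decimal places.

0.63154

T = 10/12 years.
Growth of 1 CHF over T: (1 + 0.0791)^(10/12) = 1.065495.
AUD growth factor: (1 + 0.0653)^(10/12) = 1.0541278.
Forward (CHF per AUD) = 0.6248 × 1.065495 / 1.0541278 = 0.6315375.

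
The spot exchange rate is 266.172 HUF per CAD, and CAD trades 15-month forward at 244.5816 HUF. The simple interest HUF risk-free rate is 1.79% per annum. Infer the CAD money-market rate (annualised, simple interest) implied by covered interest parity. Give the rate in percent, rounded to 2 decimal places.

9.01%

T = 15/12 years.
CIP gives F = S · g_HUF/g_CAD, so g_HUF/g_CAD = 244.5816/266.172 = 0.9188855.
HUF growth factor: 1 + 0.0179×15/12 = 1.022375.
Hence g_CAD = 1.112625.
r = (1.112625 − 1)/(15/12) = 0.090100 → 9.01%.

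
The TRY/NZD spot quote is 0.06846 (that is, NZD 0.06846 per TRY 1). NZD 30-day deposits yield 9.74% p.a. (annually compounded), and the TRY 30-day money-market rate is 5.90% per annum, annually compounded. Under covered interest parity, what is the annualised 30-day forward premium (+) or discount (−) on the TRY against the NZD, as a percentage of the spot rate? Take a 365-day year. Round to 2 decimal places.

T = 30/365 years.
No-arbitrage forward: 0.06846 × 1.0076685 / 1.0047228 = 0.06866071 NZD/TRY.
(F − S)/S ÷ T = (0.06866071 − 0.06846)/0.06846/(30/365) = 0.035670 → 3.57%.

+3.57%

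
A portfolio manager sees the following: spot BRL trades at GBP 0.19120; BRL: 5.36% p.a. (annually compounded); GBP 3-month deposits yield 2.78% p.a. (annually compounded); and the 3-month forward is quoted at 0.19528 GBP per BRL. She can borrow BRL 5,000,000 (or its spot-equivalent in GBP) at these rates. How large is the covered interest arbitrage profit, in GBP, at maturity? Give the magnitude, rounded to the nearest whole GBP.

GBP 26,653

T = 3/12 years.
Invest the BRL and cover forward: 5,000,000 × 1.01313878 × 0.19528 = GBP 989,228.70.
Convert at spot and invest in GBP: 5,000,000 × 0.19120 × 1.0068787 = GBP 962,576.04.
The quoted forward overvalues BRL, so borrow GBP, buy BRL at spot, deposit the BRL at 5.36%, and sell the proceeds forward at 0.19528.
Arbitrage profit = |989,228.70 − 962,576.04| = GBP 26,653.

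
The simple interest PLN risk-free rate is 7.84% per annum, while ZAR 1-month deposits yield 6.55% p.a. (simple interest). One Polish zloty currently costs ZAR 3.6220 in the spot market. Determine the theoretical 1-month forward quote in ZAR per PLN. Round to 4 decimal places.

3.6181

T = 1/12 years.
ZAR accumulates by 1 + 0.0655×1/12 = 1.0054583.
Growth of 1 PLN over T: 1 + 0.0784×1/12 = 1.0065333.
Forward (ZAR per PLN) = 3.622 × 1.0054583 / 1.0065333 = 3.618132.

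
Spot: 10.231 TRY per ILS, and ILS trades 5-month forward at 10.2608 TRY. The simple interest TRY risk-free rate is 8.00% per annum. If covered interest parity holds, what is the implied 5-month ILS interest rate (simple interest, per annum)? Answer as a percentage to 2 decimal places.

T = 5/12 years.
CIP gives F = S · g_TRY/g_ILS, so g_TRY/g_ILS = 10.2608/10.231 = 1.0029127.
The TRY side grows by 1 + 0.0800×5/12 = 1.0333333.
That pins the ILS growth at 1.0303323.
(1.0303323 − 1)/T = 0.072798, i.e. 7.28%.

7.28%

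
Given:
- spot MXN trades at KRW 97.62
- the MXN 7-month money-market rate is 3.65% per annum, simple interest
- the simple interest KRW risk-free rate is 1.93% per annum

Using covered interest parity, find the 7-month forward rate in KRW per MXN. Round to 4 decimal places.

96.6610

T = 7/12 years.
Growth of 1 KRW over T: 1 + 0.0193×7/12 = 1.01125833.
MXN growth factor: 1 + 0.0365×7/12 = 1.02129167.
So F = 97.62 × 1.01125833 / 1.02129167 = 96.660965 (KRW/MXN).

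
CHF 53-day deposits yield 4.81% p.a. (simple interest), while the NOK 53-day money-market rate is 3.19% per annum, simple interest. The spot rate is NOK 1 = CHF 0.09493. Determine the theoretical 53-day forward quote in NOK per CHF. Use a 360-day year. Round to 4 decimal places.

T = 53/360 years.
CHF growth factor: 1 + 0.0481×53/360 = 1.00708139.
Growth of 1 NOK over T: 1 + 0.0319×53/360 = 1.00469639.
So F = 0.09493 × 1.00708139 / 1.00469639 = 0.095155350 (CHF/NOK).
Invert for NOK per CHF: 1 / 0.095155350 = 10.5091.

10.5091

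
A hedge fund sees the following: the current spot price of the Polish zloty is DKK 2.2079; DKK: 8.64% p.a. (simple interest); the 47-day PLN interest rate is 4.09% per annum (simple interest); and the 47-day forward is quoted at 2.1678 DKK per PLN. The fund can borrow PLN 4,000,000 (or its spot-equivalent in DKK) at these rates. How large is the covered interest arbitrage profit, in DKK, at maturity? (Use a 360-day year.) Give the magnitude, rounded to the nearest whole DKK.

T = 47/360 years.
Keep in PLN, deliver into the forward: 4,000,000·1.005339722·2.1678 = DKK 8,717,501.80.
Swap to DKK now, deposit: 4,000,000·2.2079·1.011280 = DKK 8,931,220.45.
The quoted forward undervalues PLN, so borrow PLN, convert to DKK at spot, deposit the DKK at 8.64%, and buy PLN forward at 2.1678 to cover the loan.
Arbitrage profit = |8,717,501.80 − 8,931,220.45| = DKK 213,719.

DKK 213,719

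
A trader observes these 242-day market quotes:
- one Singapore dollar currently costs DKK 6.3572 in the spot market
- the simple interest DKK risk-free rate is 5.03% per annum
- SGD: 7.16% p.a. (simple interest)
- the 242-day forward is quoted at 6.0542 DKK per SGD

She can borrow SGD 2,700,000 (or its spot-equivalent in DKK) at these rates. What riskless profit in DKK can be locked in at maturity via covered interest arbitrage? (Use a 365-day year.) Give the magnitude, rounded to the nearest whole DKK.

T = 242/365 years.
Keep in SGD, deliver into the forward: 2,700,000·1.0474717808·6.0542 = DKK 17,122,329.87.
Swap to DKK now, deposit: 2,700,000·6.3572·1.033349589 = DKK 17,736,867.02.
The quoted forward undervalues SGD, so borrow SGD, convert to DKK at spot, deposit the DKK at 5.03%, and buy SGD forward at 6.0542 to cover the loan.
Profit = 17,736,867.02 − 17,122,329.87 = DKK 614,537.

DKK 614,537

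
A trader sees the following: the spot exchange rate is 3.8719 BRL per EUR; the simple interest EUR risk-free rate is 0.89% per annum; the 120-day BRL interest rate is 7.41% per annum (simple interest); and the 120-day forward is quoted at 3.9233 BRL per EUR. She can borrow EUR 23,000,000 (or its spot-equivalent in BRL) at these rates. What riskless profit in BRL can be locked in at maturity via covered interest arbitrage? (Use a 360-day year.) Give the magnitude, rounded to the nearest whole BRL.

BRL 749,727

T = 120/360 years.
Keep in EUR, deliver into the forward: 23,000,000·1.0029666667·3.9233 = BRL 90,503,599.84.
Swap to BRL now, deposit: 23,000,000·3.8719·1.024700 = BRL 91,253,326.39.
The quoted forward undervalues EUR, so borrow EUR, convert to BRL at spot, deposit the BRL at 7.41%, and buy EUR forward at 3.9233 to cover the loan.
Arbitrage profit = |90,503,599.84 − 91,253,326.39| = BRL 749,727.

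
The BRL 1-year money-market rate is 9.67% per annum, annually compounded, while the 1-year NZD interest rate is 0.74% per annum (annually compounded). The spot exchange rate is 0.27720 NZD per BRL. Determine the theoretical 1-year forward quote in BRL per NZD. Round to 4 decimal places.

3.9273

T = 1 year.
NZD accumulates by (1 + 0.0074)^1 = 1.007400.
BRL accumulates by (1 + 0.0967)^1 = 1.096700.
CIP: F = S · (grow NZD)/(grow BRL) = 0.2772 × 1.007400/1.096700 = 0.2546287 NZD per BRL.
Invert for BRL per NZD: 1 / 0.2546287 = 3.9273.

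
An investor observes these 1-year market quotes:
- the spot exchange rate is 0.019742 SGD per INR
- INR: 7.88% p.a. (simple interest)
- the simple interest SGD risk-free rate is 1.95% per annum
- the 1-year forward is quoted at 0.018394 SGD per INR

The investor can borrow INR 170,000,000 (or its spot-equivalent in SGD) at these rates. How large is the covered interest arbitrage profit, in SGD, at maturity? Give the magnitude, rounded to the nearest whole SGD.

T = 1 year.
Invest the INR and cover forward: 170,000,000 × 1.078800 × 0.018394 = SGD 3,373,386.02.
Convert at spot and invest in SGD: 170,000,000 × 0.019742 × 1.019500 = SGD 3,421,584.73.
The quoted forward undervalues INR, so borrow INR, convert to SGD at spot, deposit the SGD at 1.95%, and buy INR forward at 0.018394 to cover the loan.
Profit = 3,421,584.73 − 3,373,386.02 = SGD 48,199.

SGD 48,199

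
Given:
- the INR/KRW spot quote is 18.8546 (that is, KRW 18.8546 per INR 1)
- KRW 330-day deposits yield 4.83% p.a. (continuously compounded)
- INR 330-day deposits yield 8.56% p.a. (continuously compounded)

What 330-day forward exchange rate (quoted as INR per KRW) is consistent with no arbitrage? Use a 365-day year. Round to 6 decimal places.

T = 330/365 years.
KRW accumulates by e^(0.0483×330/365) = 1.044636.
Growth of 1 INR over T: e^(0.0856×330/365) = 1.0804653.
CIP: F = S · (grow KRW)/(grow INR) = 18.8546 × 1.044636/1.0804653 = 18.22936 KRW per INR.
Quoted the other way: 1/18.22936 = 0.054857 INR per KRW.

0.054857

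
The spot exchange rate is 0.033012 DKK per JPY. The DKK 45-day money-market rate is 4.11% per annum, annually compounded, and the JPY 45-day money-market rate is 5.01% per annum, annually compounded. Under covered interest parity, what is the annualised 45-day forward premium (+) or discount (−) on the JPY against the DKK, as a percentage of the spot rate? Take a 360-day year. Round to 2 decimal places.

-0.86%

T = 45/360 years.
F = S · g_DKK/g_JPY = 0.033012 × 1.0050474/1.0061294 = 0.032976499.
(F − S)/S ÷ T = (0.032976499 − 0.033012)/0.033012/(45/360) = -0.008603 → -0.86%.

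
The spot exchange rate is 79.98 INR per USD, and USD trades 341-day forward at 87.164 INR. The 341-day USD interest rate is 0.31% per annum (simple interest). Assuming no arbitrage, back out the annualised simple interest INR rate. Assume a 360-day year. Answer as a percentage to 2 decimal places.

9.82%

T = 341/360 years.
F/S = 87.164/79.98 = 1.0898225 = (growth of INR) / (growth of USD).
USD growth factor: 1 + 0.0031×341/360 = 1.0029364.
That pins the INR growth at 1.0930227.
r = (1.0930227 − 1)/(341/360) = 0.098206 → 9.82%.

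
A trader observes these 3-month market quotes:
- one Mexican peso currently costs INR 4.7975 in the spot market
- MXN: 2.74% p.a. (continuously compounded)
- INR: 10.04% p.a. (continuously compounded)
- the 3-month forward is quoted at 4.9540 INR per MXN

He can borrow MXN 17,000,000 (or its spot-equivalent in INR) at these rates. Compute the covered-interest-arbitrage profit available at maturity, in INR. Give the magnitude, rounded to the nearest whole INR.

INR 1,166,373

T = 3/12 years.
Invest the MXN and cover forward: 17,000,000 × 1.0068735149 × 4.9540 = INR 84,796,873.68.
Convert at spot and invest in INR: 17,000,000 × 4.7975 × 1.0254176572 = INR 83,630,500.58.
The quoted forward overvalues MXN, so borrow INR, buy MXN at spot, deposit the MXN at 2.74%, and sell the proceeds forward at 4.9540.
Profit = 84,796,873.68 − 83,630,500.58 = INR 1,166,373.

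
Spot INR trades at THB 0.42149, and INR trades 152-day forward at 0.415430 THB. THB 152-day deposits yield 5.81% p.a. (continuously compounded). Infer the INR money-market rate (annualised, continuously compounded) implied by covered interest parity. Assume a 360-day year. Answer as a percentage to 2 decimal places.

9.24%

T = 152/360 years.
F/S = 0.41543/0.42149 = 0.9856224 = (growth of THB) / (growth of INR).
THB growth factor: e^(0.0581×152/360) = 1.0248345.
Hence g_INR = 1.0397841.
Take logs: ln 1.0397841 / (152/360) = 0.092399, so 9.24%.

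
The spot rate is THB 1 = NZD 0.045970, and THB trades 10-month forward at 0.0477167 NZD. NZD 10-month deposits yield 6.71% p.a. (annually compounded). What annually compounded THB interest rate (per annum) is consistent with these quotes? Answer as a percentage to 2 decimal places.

T = 10/12 years.
CIP gives F = S · g_NZD/g_THB, so g_NZD/g_THB = 0.0477167/0.04597 = 1.0379965.
The NZD side grows by (1 + 0.0671)^(10/12) = 1.0556119.
So the THB growth factor = 1.0169706.
r = 1.0169706^(12/10) − 1 = 0.020399 → 2.04%.

2.04%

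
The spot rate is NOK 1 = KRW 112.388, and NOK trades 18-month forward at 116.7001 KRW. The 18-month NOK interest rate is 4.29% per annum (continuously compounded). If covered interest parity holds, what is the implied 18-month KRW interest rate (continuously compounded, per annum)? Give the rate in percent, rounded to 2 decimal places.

6.80%

T = 18/12 years.
F/S = 116.7001/112.388 = 1.0383680 = (growth of KRW) / (growth of NOK).
NOK growth factor: e^(0.0429×18/12) = 1.0664656.
Hence g_KRW = 1.1073838.
r = ln(1.1073838)/(18/12) = 0.068000 → 6.80%.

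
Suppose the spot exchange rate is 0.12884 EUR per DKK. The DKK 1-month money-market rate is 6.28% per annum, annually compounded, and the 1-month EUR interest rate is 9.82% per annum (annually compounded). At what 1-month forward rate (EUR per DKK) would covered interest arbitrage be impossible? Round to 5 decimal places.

0.12919

T = 1/12 years.
EUR accumulates by (1 + 0.0982)^(1/12) = 1.0078366.
DKK growth factor: (1 + 0.0628)^(1/12) = 1.0050885.
Forward (EUR per DKK) = 0.12884 × 1.0078366 / 1.0050885 = 0.1291923.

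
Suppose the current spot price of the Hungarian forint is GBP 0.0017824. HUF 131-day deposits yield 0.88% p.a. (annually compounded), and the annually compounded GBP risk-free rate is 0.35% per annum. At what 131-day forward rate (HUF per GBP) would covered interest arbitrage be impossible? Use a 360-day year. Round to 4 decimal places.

562.1177

T = 131/360 years.
Growth of 1 GBP over T: (1 + 0.0035)^(131/360) = 1.001272196.
HUF accumulates by (1 + 0.0088)^(131/360) = 1.003193302.
CIP: F = S · (grow GBP)/(grow HUF) = 0.0017824 × 1.001272196/1.003193302 = 0.00177898672 GBP per HUF.
Invert for HUF per GBP: 1 / 0.00177898672 = 562.1177.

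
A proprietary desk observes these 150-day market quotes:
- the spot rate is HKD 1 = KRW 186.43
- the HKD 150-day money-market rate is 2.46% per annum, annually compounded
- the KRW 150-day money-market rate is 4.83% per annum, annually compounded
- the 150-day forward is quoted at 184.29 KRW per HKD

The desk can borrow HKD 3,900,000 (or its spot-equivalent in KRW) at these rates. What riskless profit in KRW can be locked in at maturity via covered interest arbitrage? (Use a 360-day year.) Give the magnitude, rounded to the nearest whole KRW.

T = 150/360 years.
Invest the HKD and cover forward: 3,900,000 × 1.01017739619 × 184.29 = KRW 726,045,810.14.
Convert at spot and invest in KRW: 3,900,000 × 186.43 × 1.01984849831 = KRW 741,508,386.61.
The quoted forward undervalues HKD, so borrow HKD, convert to KRW at spot, deposit the KRW at 4.83%, and buy HKD forward at 184.29 to cover the loan.
Profit = 741,508,386.61 − 726,045,810.14 = KRW 15,462,576.

KRW 15,462,576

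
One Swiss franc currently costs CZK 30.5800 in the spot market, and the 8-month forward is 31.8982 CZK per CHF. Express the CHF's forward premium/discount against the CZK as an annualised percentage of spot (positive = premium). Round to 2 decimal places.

+6.47%

T = 8/12 years.
(F − S)/S = (31.8982 − 30.58)/30.58 = 0.0431066.
×(1/T) gives 6.47% p.a.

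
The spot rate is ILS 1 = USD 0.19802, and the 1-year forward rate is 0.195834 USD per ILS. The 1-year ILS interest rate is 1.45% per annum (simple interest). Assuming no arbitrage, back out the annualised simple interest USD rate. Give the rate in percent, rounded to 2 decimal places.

0.33%

T = 1 year.
CIP gives F = S · g_USD/g_ILS, so g_USD/g_ILS = 0.195834/0.19802 = 0.9889607.
The ILS side grows by 1 + 0.0145×1 = 1.014500.
Hence g_USD = 1.0033006.
(1.0033006 − 1)/T = 0.003301, i.e. 0.33%.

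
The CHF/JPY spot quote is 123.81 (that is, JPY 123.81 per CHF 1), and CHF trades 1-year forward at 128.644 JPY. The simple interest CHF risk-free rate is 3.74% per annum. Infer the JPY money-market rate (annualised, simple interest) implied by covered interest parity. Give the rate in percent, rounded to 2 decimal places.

T = 1 year.
CIP gives F = S · g_JPY/g_CHF, so g_JPY/g_CHF = 128.644/123.81 = 1.0390437.
The CHF side grows by 1 + 0.0374×1 = 1.037400.
So the JPY growth factor = 1.0779039.
(1.0779039 − 1)/T = 0.077904, i.e. 7.79%.

7.79%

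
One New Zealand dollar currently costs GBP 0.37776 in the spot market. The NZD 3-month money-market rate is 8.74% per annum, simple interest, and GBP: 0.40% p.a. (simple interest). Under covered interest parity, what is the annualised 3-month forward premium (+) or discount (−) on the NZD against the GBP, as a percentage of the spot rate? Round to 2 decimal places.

T = 3/12 years.
No-arbitrage forward: 0.37776 × 1.001000 / 1.021850 = 0.37005212 GBP/NZD.
Annualised premium = (F − S)/S × (1/T) = (0.37005212 − 0.37776)/0.37776 ÷ (3/12) = -8.16%.

-8.16%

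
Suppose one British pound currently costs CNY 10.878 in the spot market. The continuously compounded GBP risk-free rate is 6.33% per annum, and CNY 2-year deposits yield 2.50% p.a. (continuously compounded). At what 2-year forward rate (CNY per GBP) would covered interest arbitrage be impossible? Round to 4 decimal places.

10.0759

T = 2 years.
CNY accumulates by e^(0.0250×2) = 1.0512711.
GBP accumulates by e^(0.0633×2) = 1.13496294.
CIP: F = S · (grow CNY)/(grow GBP) = 10.878 × 1.0512711/1.13496294 = 10.075859 CNY per GBP.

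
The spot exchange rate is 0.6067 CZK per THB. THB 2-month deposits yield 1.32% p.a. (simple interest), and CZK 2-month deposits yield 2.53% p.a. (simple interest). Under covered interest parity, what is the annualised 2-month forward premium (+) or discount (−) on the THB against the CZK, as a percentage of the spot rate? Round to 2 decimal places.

T = 2/12 years.
F = S · g_CZK/g_THB = 0.6067 × 1.0042167/1.002200 = 0.6079208.
(F − S)/S ÷ T = (0.6079208 − 0.6067)/0.6067/(2/12) = 0.012073 → 1.21%.

+1.21%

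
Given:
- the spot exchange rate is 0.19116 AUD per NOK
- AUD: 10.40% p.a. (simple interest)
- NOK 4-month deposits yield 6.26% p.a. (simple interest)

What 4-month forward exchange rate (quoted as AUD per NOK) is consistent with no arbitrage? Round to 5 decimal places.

0.19374

T = 4/12 years.
AUD accumulates by 1 + 0.1040×4/12 = 1.0346667.
NOK growth factor: 1 + 0.0626×4/12 = 1.0208667.
CIP: F = S · (grow AUD)/(grow NOK) = 0.19116 × 1.0346667/1.0208667 = 0.1937441 AUD per NOK.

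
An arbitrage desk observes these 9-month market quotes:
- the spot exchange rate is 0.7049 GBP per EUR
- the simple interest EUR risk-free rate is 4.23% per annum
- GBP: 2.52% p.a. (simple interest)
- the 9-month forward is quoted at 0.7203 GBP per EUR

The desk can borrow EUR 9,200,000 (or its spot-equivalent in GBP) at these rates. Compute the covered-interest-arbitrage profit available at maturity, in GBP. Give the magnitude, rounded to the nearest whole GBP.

T = 9/12 years.
Invest the EUR and cover forward: 9,200,000 × 1.031725 × 0.7203 = GBP 6,836,993.96.
Convert at spot and invest in GBP: 9,200,000 × 0.7049 × 1.018900 = GBP 6,607,648.01.
The quoted forward overvalues EUR, so borrow GBP, buy EUR at spot, deposit the EUR at 4.23%, and sell the proceeds forward at 0.7203.
The gap between the two covered legs is GBP 229,346.

GBP 229,346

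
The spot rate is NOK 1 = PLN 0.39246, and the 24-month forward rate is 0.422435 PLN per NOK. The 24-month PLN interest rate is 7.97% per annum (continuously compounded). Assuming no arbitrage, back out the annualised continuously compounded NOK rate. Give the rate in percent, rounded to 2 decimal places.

4.29%

T = 2 years.
F/S = 0.422435/0.39246 = 1.0763772 = (growth of PLN) / (growth of NOK).
PLN growth factor: e^(0.0797×2) = 1.172807.
So the NOK growth factor = 1.0895874.
r = ln(1.0895874)/2 = 0.042900 → 4.29%.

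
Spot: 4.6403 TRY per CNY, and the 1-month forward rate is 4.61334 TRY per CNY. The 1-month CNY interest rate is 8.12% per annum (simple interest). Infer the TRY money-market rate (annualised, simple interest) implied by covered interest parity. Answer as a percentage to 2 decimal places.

1.10%

T = 1/12 years.
CIP gives F = S · g_TRY/g_CNY, so g_TRY/g_CNY = 4.61334/4.6403 = 0.9941900.
The CNY side grows by 1 + 0.0812×1/12 = 1.0067667.
So the TRY growth factor = 1.0009174.
(1.0009174 − 1)/T = 0.011009, i.e. 1.10%.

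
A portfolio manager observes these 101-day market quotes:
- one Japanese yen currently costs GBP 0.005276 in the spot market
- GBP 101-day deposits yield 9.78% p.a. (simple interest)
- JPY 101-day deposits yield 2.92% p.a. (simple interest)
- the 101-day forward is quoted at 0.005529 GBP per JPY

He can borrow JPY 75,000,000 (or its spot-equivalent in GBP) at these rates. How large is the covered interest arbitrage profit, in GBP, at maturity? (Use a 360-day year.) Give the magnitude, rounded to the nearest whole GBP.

GBP 11,515

T = 101/360 years.
Invest the JPY and cover forward: 75,000,000 × 1.00819222 × 0.005529 = GBP 418,072.11.
Convert at spot and invest in GBP: 75,000,000 × 0.005276 × 1.02743833 = GBP 406,557.35.
The quoted forward overvalues JPY, so borrow GBP, buy JPY at spot, deposit the JPY at 2.92%, and sell the proceeds forward at 0.005529.
Arbitrage profit = |418,072.11 − 406,557.35| = GBP 11,515.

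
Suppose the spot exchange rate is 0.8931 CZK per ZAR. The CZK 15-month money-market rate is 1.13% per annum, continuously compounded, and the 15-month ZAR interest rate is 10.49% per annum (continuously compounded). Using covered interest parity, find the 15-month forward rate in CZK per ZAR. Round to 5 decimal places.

T = 15/12 years.
CZK accumulates by e^(0.0113×15/12) = 1.0142252.
Growth of 1 ZAR over T: e^(0.1049×15/12) = 1.1401103.
CIP: F = S · (grow CZK)/(grow ZAR) = 0.8931 × 1.0142252/1.1401103 = 0.7944885 CZK per ZAR.

0.79449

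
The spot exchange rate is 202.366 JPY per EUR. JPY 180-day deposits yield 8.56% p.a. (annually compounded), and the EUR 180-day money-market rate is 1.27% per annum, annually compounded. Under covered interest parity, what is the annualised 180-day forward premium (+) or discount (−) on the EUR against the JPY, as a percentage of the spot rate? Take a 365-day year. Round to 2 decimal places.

+7.07%

T = 180/365 years.
CIP forward (JPY per EUR) = 202.366 × 1.0413353/1.006243 = 209.423429.
Annualised premium = (F − S)/S × (1/T) = (209.423429 − 202.366)/202.366 ÷ (180/365) = 7.07%.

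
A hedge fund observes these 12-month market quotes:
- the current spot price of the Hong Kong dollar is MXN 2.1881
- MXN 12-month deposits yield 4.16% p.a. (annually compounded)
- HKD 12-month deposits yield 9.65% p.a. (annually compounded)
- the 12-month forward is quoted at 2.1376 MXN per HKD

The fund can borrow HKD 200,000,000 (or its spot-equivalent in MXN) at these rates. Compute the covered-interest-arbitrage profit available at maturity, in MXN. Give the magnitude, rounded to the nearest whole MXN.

T = 1 year.
Route A — deposit HKD, sell forward: 200,000,000 × 1.096500 × 2.1376 = MXN 468,775,680.00.
Route B — convert at spot, deposit MXN: 200,000,000 × 2.1881 × 1.041600 = MXN 455,824,992.00.
The quoted forward overvalues HKD, so borrow MXN, buy HKD at spot, deposit the HKD at 9.65%, and sell the proceeds forward at 2.1376.
The gap between the two covered legs is MXN 12,950,688.

MXN 12,950,688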